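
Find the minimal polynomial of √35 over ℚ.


√35 satisfies x² - 35 = 0, irreducible over ℚ since 35 is squarefree

Minimal polynomial: x² - 35


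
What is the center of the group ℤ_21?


Z(G) = {g ∈ G | gx = xg for all x ∈ G}
ℤ_21 is abelian, so Z(G) = G

Z(ℤ_21) = ℤ_21


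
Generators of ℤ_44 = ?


g generates ℤ_n iff gcd(g,n) = 1
Prime factors of 44: 2, 11
Generators are g ∈ {1,...,43} not divisible by any of these primes.
Generators: {1, 3, 5, 7, 9, 13, 15, 17, 19, 21, 23, 25, 27, 29, 31, 35, 37, 39, 41, 43}
Number of generators = φ(44) = 20

Generators of ℤ_44 = {1, 3, 5, 7, 9, 13, 15, 17, 19, 21, 23, 25, 27, 29, 31, 35, 37, 39, 41, 43}


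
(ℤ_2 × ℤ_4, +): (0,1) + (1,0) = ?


Operation: componentwise addition mod (2, 4)
(0,1) + (1,0) = ((a₁+b₁) mod 2, (a₂+b₂) mod 4) with a = (0,1), b = (1,0)

(0,1) + (1,0) = (1,1)


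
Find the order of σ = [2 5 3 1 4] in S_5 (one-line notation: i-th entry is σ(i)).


Cycle decomposition: (1 2 5 4)
Cycle lengths: 4
Order = lcm(4) = 4

ord(σ) = 4


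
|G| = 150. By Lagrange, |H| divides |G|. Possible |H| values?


Lagrange's theorem: |H| divides |G|
|G| = 150
Divisors of 150: 1, 2, 3, 5, 6, 10, 15, 25, 30, 50, 75, 150

Possible subgroup orders: {1, 2, 3, 5, 6, 10, 15, 25, 30, 50, 75, 150}


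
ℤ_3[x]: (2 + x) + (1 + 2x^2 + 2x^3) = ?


Add coefficients mod 3:
x^0: 2 + 1 = 0 (mod 3)
x^1: 1 + 0 = 1 (mod 3)
x^2: 0 + 2 = 2 (mod 3)
x^3: 0 + 2 = 2 (mod 3)
Result: x + 2x^2 + 2x^3

f + g = x + 2x^2 + 2x^3


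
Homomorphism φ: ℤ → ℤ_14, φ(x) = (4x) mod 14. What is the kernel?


Kernel = preimage of identity
ker(φ) = {x ∈ ℤ : 4x ≡ 0 (mod 14)}. gcd(4,14) = 2, so 4x ≡ 0 (mod 14) ⟺ x ≡ 0 (mod 14/2 = 7). Hence ker(φ) = 7ℤ

ker(φ) = 7ℤ


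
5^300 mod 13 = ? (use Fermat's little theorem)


Fermat's little theorem: if p is prime and gcd(a,p)=1, then a^(p-1) ≡ 1 (mod p)
p = 13 is prime, gcd(5,13) = 1
Reduce exponent: 300 mod 12 = 0
So 5^300 ≡ 5^0 (mod 13)
5^0 = 1

5^300 ≡ 1 (mod 13)


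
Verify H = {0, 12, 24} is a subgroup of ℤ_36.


Subgroup test for H = {0, 12, 24} in (ℤ_36, +):
(1) 0 ∈ H? Yes
(2) Closure: for all a,b ∈ H, (a+b) mod 36 ∈ H? Yes
(3) Inverses: for all a ∈ H, -a mod 36 ∈ H? Yes

Yes, H is a subgroup of ℤ_36


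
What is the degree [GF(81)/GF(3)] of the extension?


GF(81) = GF(3^4), so the extension degree is 4

[GF(81)/GF(3)] = 4


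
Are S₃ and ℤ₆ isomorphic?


Comparing S₃ and ℤ₆:
S₃ is non-abelian, ℤ₆ is abelian

No, S₃ ≇ ℤ₆


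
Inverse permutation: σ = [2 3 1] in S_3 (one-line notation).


To find σ⁻¹, swap domain and range:
σ(1) = 2 → σ⁻¹(2) = 1
σ(2) = 3 → σ⁻¹(3) = 2
σ(3) = 1 → σ⁻¹(1) = 3

σ⁻¹ = [3 1 2]


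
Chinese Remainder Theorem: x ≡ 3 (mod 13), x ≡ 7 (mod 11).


m₁ = 13, m₂ = 11, gcd = 1, so CRT applies. M = m₁·m₂ = 143
Let M₁ = M/m₁ = 11, M₂ = M/m₂ = 13
Find y₁ ≡ M₁⁻¹ (mod m₁): 11⁻¹ ≡ 6 (mod 13)
Find y₂ ≡ M₂⁻¹ (mod m₂): 13⁻¹ ≡ 6 (mod 11)
x = a₁·M₁·y₁ + a₂·M₂·y₂ = 3·11·6 + 7·13·6 = 744
Reduce mod 143: x ≡ 29
Check: 29 mod 13 = 3 ✓, 29 mod 11 = 7 ✓

x ≡ 29 (mod 143)


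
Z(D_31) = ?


Z(G) = {g ∈ G | gx = xg for all x ∈ G}
For odd n, Z(D_n) = {e}: no nontrivial rotation commutes with all reflections

Z(D_31) = {e}


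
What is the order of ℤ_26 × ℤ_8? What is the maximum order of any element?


|ℤ_26 × ℤ_8| = 26 × 8 = 208
Max element order = lcm(26,8) = 104
Cyclic? No (gcd=2)

|ℤ_26×ℤ_8| = 208, max element order = 104


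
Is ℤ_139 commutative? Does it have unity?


ℤ_139 is a commutative ring with unity 1; 139 is prime, so ℤ_139 is a field (hence an integral domain)
Commutative: Yes
Integral domain: Yes
Has unity: Yes

ℤ_139: Commutative=Yes, Unity=Yes


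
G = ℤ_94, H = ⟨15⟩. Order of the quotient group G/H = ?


|⟨15⟩| = n / gcd(15, 94) = 94 / 1 = 94
H is normal (ℤ_94 is abelian).
|G/H| = |G| / |H| = 94 / 94 = 1

|G/H| = 1


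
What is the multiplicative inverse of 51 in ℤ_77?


Use the extended Euclidean algorithm to write 1 = 51·s + 77·t; then s mod 77 is the inverse.
Euclidean algorithm:
  51 = 0·77 + 51
  77 = 1·51 + 26
  51 = 1·26 + 25
  26 = 1·25 + 1
  25 = 25·1 + 0
gcd(51,77) = 1
Back-substitution gives: 51·(-3) + 77·(2) = 1
So 51⁻¹ ≡ -3 ≡ 74 (mod 77)
Check: 51 × 74 = 3774 ≡ 1 (mod 77) ✓

51⁻¹ ≡ 74 (mod 77)


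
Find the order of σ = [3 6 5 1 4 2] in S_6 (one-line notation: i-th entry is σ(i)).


Cycle decomposition: (1 3 5 4) (2 6)
Cycle lengths: 4, 2
Order = lcm(4, 2) = 4

ord(σ) = 4


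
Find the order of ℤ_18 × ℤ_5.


|A × B| = |A| · |B|
|ℤ_18 × ℤ_5| = 18 × 5 = 90

|ℤ_18 × ℤ_5| = 90


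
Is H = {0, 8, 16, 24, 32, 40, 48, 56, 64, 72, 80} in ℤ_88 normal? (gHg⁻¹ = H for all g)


H = {0, 8, 16, 24, 32, 40, 48, 56, 64, 72, 80} in ℤ_88
ℤ_88 is abelian; every subgroup of an abelian group is normal

Yes, normal subgroup


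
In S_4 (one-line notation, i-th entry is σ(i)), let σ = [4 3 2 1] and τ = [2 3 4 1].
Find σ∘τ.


σ∘τ: apply τ first, then σ
1 →τ 2 →σ 3
2 →τ 3 →σ 2
3 →τ 4 →σ 1
4 →τ 1 →σ 4

σ∘τ = [3 2 1 4]


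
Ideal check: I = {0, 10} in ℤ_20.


Check ideal conditions for I = {0, 10} in ℤ_20:
(1) I is an additive subgroup? Yes
(2) For r ∈ ℤ_20 and a ∈ I: r·a ∈ I? Yes

Yes, I is an ideal of ℤ_20


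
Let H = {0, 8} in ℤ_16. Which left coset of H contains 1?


1 + H = {1 + h (mod 16) : h ∈ H}
1+0=1, 1+8=9

1 + H = {1, 9}


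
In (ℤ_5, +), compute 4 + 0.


Operation: addition mod 5
4 + 0 = (a + b) mod 5 with a = 4, b = 0

4 + 0 = 4


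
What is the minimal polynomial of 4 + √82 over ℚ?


Let α = 4 + √82. Then α - 4 = √82, so (α - 4)² = 82, giving α² - 8α - 66 = 0. Degree 2 and α ∉ ℚ, so this is the minimal polynomial.

Minimal polynomial: x² - 8x - 66


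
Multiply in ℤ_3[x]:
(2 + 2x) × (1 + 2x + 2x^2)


Expand and collect like terms; reduce coefficients mod 3:
x^0: 2·1 = 2 ≡ 2 (mod 3)
x^1: 2·2 + 2·1 = 6 ≡ 0 (mod 3)
x^2: 2·2 + 2·2 = 8 ≡ 2 (mod 3)
x^3: 2·2 = 4 ≡ 1 (mod 3)
Result: 2 + 2x^2 + x^3

f · g = 2 + 2x^2 + x^3


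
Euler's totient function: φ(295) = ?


Factor n: 295 = 5 × 59
φ(n) = n · ∏(1 - 1/p) over distinct primes p | n
φ(295) = 295 · (1 - 1/5) · (1 - 1/59) = 232

φ(295) = 232


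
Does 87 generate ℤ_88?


g generates ℤ_n iff gcd(g, n) = 1
gcd(87, 88) = 1
Since gcd = 1, 87 is a generator.

Yes, 87 generates ℤ_88


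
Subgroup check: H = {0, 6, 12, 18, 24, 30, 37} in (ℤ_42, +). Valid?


Subgroup test for H = {0, 6, 12, 18, 24, 30, 37} in (ℤ_42, +):
(1) 0 ∈ H? Yes
(2) Closure: for all a,b ∈ H, (a+b) mod 42 ∈ H? No  [counterexample: 6 + 30 = 36 ∉ H]
(3) Inverses: for all a ∈ H, -a mod 42 ∈ H? No

No, H is not a subgroup of ℤ_42


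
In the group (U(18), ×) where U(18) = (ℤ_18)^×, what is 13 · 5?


Operation: multiplication mod 18
13 · 5 = (a × b) mod 18 with a = 13, b = 5

13 · 5 = 11


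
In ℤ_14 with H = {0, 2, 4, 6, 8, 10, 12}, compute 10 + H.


10 + H = {10 + h (mod 14) : h ∈ H}
10+0=10, 10+2=12, 10+4=0, 10+6=2, 10+8=4, 10+10=6, 10+12=8
10 + H = {0, 2, 4, 6, 8, 10, 12} = 0 + H

10 + H = {0, 2, 4, 6, 8, 10, 12}


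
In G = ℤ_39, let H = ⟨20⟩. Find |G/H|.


|⟨20⟩| = n / gcd(20, 39) = 39 / 1 = 39
H is normal (ℤ_39 is abelian).
|G/H| = |G| / |H| = 39 / 39 = 1

|G/H| = 1


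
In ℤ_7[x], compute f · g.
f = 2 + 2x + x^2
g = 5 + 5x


Expand and collect like terms; reduce coefficients mod 7:
x^0: 2·5 = 10 ≡ 3 (mod 7)
x^1: 2·5 + 2·5 = 20 ≡ 6 (mod 7)
x^2: 2·5 + 1·5 = 15 ≡ 1 (mod 7)
x^3: 1·5 = 5 ≡ 5 (mod 7)
Result: 3 + 6x + x^2 + 5x^3

f · g = 3 + 6x + x^2 + 5x^3


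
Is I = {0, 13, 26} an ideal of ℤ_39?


Check ideal conditions for I = {0, 13, 26} in ℤ_39:
(1) I is an additive subgroup? Yes
(2) For r ∈ ℤ_39 and a ∈ I: r·a ∈ I? Yes

Yes, I is an ideal of ℤ_39


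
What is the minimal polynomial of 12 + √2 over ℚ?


Let α = 12 + √2. Then α - 12 = √2, so (α - 12)² = 2, giving α² - 24α + 142 = 0. Degree 2 and α ∉ ℚ, so this is the minimal polynomial.

Minimal polynomial: x² - 24x + 142


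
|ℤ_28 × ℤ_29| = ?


|A × B| = |A| · |B|
|ℤ_28 × ℤ_29| = 28 × 29 = 812

|ℤ_28 × ℤ_29| = 812


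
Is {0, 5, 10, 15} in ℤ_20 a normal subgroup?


H = {0, 5, 10, 15} in ℤ_20
ℤ_20 is abelian; every subgroup of an abelian group is normal

Yes, normal subgroup


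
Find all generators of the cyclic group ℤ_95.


g generates ℤ_n iff gcd(g,n) = 1
Prime factors of 95: 5, 19
Generators are g ∈ {1,...,94} not divisible by any of these primes.
Generators: {1, 2, 3, 4, 6, 7, 8, 9, 11, 12, 13, 14, 16, 17, 18, 21, 22, 23, 24, 26, 27, 28, 29, 31, 32, 33, 34, 36, 37, 39, 41, 42, 43, 44, 46, 47, 48, 49, 51, 52, 53, 54, 56, 58, 59, 61, 62, 63, 64, 66, 67, 68, 69, 71, 72, 73, 74, 77, 78, 79, 81, 82, 83, 84, 86, 87, 88, 89, 91, 92, 93, 94}
Number of generators = φ(95) = 72

Generators of ℤ_95 = {1, 2, 3, 4, 6, 7, 8, 9, 11, 12, 13, 14, 16, 17, 18, 21, 22, 23, 24, 26, 27, 28, 29, 31, 32, 33, 34, 36, 37, 39, 41, 42, 43, 44, 46, 47, 48, 49, 51, 52, 53, 54, 56, 58, 59, 61, 62, 63, 64, 66, 67, 68, 69, 71, 72, 73, 74, 77, 78, 79, 81, 82, 83, 84, 86, 87, 88, 89, 91, 92, 93, 94}


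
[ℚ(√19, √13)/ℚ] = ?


[ℚ(√19,√13):ℚ] = [ℚ(√19,√13):ℚ(√19)]·[ℚ(√19):ℚ] = 2·2 = 4

[ℚ(√19, √13)/ℚ] = 4


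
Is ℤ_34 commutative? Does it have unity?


ℤ_34 is a commutative ring with unity 1; 34 = 2×17 is composite, so 2·17 ≡ 0 gives zero divisors (not an integral domain)
Commutative: Yes
Integral domain: No
Has unity: Yes

ℤ_34: Commutative=Yes, Unity=Yes


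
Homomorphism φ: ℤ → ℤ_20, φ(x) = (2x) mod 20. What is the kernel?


Kernel = preimage of identity
ker(φ) = {x ∈ ℤ : 2x ≡ 0 (mod 20)}. gcd(2,20) = 2, so 2x ≡ 0 (mod 20) ⟺ x ≡ 0 (mod 20/2 = 10). Hence ker(φ) = 10ℤ

ker(φ) = 10ℤ


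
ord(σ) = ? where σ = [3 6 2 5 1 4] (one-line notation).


Cycle decomposition: (1 3 2 6 4 5)
Cycle lengths: 6
Order = lcm(6) = 6

ord(σ) = 6


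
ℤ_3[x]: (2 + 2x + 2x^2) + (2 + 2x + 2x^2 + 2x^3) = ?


Add coefficients mod 3:
x^0: 2 + 2 = 1 (mod 3)
x^1: 2 + 2 = 1 (mod 3)
x^2: 2 + 2 = 1 (mod 3)
x^3: 0 + 2 = 2 (mod 3)
Result: 1 + x + x^2 + 2x^3

f + g = 1 + x + x^2 + 2x^3


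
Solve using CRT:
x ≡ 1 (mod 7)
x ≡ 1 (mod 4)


m₁ = 7, m₂ = 4, gcd = 1, so CRT applies. M = m₁·m₂ = 28
Let M₁ = M/m₁ = 4, M₂ = M/m₂ = 7
Find y₁ ≡ M₁⁻¹ (mod m₁): 4⁻¹ ≡ 2 (mod 7)
Find y₂ ≡ M₂⁻¹ (mod m₂): 7⁻¹ ≡ 3 (mod 4)
x = a₁·M₁·y₁ + a₂·M₂·y₂ = 1·4·2 + 1·7·3 = 29
Reduce mod 28: x ≡ 1
Check: 1 mod 7 = 1 ✓, 1 mod 4 = 1 ✓

x ≡ 1 (mod 28)


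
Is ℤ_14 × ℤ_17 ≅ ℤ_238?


Comparing ℤ_14 × ℤ_17 and ℤ_238:
gcd(14,17) = 1, so ℤ_14 × ℤ_17 ≅ ℤ_238 (CRT)

Yes, ℤ_14 × ℤ_17 ≅ ℤ_238


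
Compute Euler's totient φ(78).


Factor n: 78 = 2 × 3 × 13
φ(n) = n · ∏(1 - 1/p) over distinct primes p | n
φ(78) = 78 · (1 - 1/2) · (1 - 1/3) · (1 - 1/13) = 24

φ(78) = 24


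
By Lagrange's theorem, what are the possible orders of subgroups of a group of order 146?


Lagrange's theorem: |H| divides |G|
|G| = 146
Divisors of 146: 1, 2, 73, 146

Possible subgroup orders: {1, 2, 73, 146}


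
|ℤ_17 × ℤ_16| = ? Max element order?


|ℤ_17 × ℤ_16| = 17 × 16 = 272
Max element order = lcm(17,16) = 272
Cyclic? Yes (gcd=1)

|ℤ_17×ℤ_16| = 272, max element order = 272


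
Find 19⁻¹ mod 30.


Use the extended Euclidean algorithm to write 1 = 19·s + 30·t; then s mod 30 is the inverse.
Euclidean algorithm:
  19 = 0·30 + 19
  30 = 1·19 + 11
  19 = 1·11 + 8
  11 = 1·8 + 3
  8 = 2·3 + 2
  3 = 1·2 + 1
  2 = 2·1 + 0
gcd(19,30) = 1
Back-substitution gives: 19·(-11) + 30·(7) = 1
So 19⁻¹ ≡ -11 ≡ 19 (mod 30)
Check: 19 × 19 = 361 ≡ 1 (mod 30) ✓

19⁻¹ ≡ 19 (mod 30)


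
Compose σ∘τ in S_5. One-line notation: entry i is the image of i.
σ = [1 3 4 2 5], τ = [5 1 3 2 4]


σ∘τ: apply τ first, then σ
1 →τ 5 →σ 5
2 →τ 1 →σ 1
3 →τ 3 →σ 4
4 →τ 2 →σ 3
5 →τ 4 →σ 2

σ∘τ = [5 1 4 3 2]


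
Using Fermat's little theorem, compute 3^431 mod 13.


Fermat's little theorem: if p is prime and gcd(a,p)=1, then a^(p-1) ≡ 1 (mod p)
p = 13 is prime, gcd(3,13) = 1
Reduce exponent: 431 mod 12 = 11
So 3^431 ≡ 3^11 (mod 13)
3^11 mod 13 = 9

3^431 ≡ 9 (mod 13)


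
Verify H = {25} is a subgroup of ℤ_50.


Subgroup test for H = {25} in (ℤ_50, +):
(1) 0 ∈ H? No
(2) Closure: for all a,b ∈ H, (a+b) mod 50 ∈ H? No  [counterexample: 25 + 25 = 0 ∉ H]
(3) Inverses: for all a ∈ H, -a mod 50 ∈ H? Yes

No, H is not a subgroup of ℤ_50


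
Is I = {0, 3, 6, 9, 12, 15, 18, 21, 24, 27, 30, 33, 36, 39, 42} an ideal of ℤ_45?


Check ideal conditions for I = {0, 3, 6, 9, 12, 15, 18, 21, 24, 27, 30, 33, 36, 39, 42} in ℤ_45:
(1) I is an additive subgroup? Yes
(2) For r ∈ ℤ_45 and a ∈ I: r·a ∈ I? Yes

Yes, I is an ideal of ℤ_45


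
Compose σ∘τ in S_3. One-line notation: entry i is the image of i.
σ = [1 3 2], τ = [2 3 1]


σ∘τ: apply τ first, then σ
1 →τ 2 →σ 3
2 →τ 3 →σ 2
3 →τ 1 →σ 1

σ∘τ = [3 2 1]


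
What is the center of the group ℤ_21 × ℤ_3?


Z(G) = {g ∈ G | gx = xg for all x ∈ G}
Direct product of abelian groups is abelian, so Z(G) = G

Z(ℤ_21 × ℤ_3) = ℤ_21 × ℤ_3


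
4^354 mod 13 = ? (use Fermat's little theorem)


Fermat's little theorem: if p is prime and gcd(a,p)=1, then a^(p-1) ≡ 1 (mod p)
p = 13 is prime, gcd(4,13) = 1
Reduce exponent: 354 mod 12 = 6
So 4^354 ≡ 4^6 (mod 13)
4^6 mod 13 = 1

4^354 ≡ 1 (mod 13)


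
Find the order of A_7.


|A_n| = n!/2 (even permutations)
|A_7| = 7!/2 = 5040/2 = 2520

|A_7| = 2520


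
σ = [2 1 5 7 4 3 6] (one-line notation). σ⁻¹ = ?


To find σ⁻¹, swap domain and range:
σ(1) = 2 → σ⁻¹(2) = 1
σ(2) = 1 → σ⁻¹(1) = 2
σ(3) = 5 → σ⁻¹(5) = 3
σ(4) = 7 → σ⁻¹(7) = 4
σ(5) = 4 → σ⁻¹(4) = 5
σ(6) = 3 → σ⁻¹(3) = 6
σ(7) = 6 → σ⁻¹(6) = 7

σ⁻¹ = [2 1 6 5 3 7 4]


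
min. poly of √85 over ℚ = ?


√85 satisfies x² - 85 = 0, irreducible over ℚ since 85 is squarefree

Minimal polynomial: x² - 85


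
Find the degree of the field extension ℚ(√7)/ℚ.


√7 has minimal polynomial x² - 7 (irreducible over ℚ since 7 is squarefree)

[ℚ(√7)/ℚ] = 2


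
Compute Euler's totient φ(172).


Factor n: 172 = 2^2 × 43
φ(n) = n · ∏(1 - 1/p) over distinct primes p | n
φ(172) = 172 · (1 - 1/2) · (1 - 1/43) = 84

φ(172) = 84


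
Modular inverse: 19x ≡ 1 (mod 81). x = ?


Use the extended Euclidean algorithm to write 1 = 19·s + 81·t; then s mod 81 is the inverse.
Euclidean algorithm:
  19 = 0·81 + 19
  81 = 4·19 + 5
  19 = 3·5 + 4
  5 = 1·4 + 1
  4 = 4·1 + 0
gcd(19,81) = 1
Back-substitution gives: 19·(-17) + 81·(4) = 1
So 19⁻¹ ≡ -17 ≡ 64 (mod 81)
Check: 19 × 64 = 1216 ≡ 1 (mod 81) ✓

19⁻¹ ≡ 64 (mod 81)


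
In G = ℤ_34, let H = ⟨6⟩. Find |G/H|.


|⟨6⟩| = n / gcd(6, 34) = 34 / 2 = 17
H is normal (ℤ_34 is abelian).
|G/H| = |G| / |H| = 34 / 17 = 2

|G/H| = 2


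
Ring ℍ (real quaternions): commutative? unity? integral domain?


quaternion multiplication is non-commutative (ij = k ≠ ji = -k); has unity 1; a division ring but not an integral domain since integral domains are commutative by convention
Commutative: No
Integral domain: No
Has unity: Yes

ℍ (real quaternions): Commutative=No, Unity=Yes


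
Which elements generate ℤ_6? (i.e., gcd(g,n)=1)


g generates ℤ_n iff gcd(g,n) = 1
Checking each g ∈ {1,...,5}:
gcd(1,6) = 1
gcd(2,6) = 2
gcd(3,6) = 3
gcd(4,6) = 2
gcd(5,6) = 1
Generators: {1, 5}
Number of generators = φ(6) = 2

Generators of ℤ_6 = {1, 5}


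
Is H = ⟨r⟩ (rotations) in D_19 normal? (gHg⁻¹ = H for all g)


H = ⟨r⟩ (rotations) in D_19
The rotation subgroup ⟨r⟩ has index 2 in D_19, so it is normal

Yes, normal subgroup


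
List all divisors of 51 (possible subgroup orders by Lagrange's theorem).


Lagrange's theorem: |H| divides |G|
|G| = 51
Divisors of 51: 1, 3, 17, 51

Possible subgroup orders: {1, 3, 17, 51}


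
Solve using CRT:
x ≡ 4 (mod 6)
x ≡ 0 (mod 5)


m₁ = 6, m₂ = 5, gcd = 1, so CRT applies. M = m₁·m₂ = 30
Let M₁ = M/m₁ = 5, M₂ = M/m₂ = 6
Find y₁ ≡ M₁⁻¹ (mod m₁): 5⁻¹ ≡ 5 (mod 6)
Find y₂ ≡ M₂⁻¹ (mod m₂): 6⁻¹ ≡ 1 (mod 5)
x = a₁·M₁·y₁ + a₂·M₂·y₂ = 4·5·5 + 0·6·1 = 100
Reduce mod 30: x ≡ 10
Check: 10 mod 6 = 4 ✓, 10 mod 5 = 0 ✓

x ≡ 10 (mod 30)


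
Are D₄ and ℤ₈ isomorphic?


Comparing D₄ and ℤ₈:
D₄ is non-abelian, ℤ₈ is abelian

No, D₄ ≇ ℤ₈


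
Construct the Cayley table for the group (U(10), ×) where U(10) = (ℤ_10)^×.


Elements: {1, 3, 7, 9}
Operation: multiplication mod 10
Entry (a, b) = (a × b) mod 10

Cayley table:
  | 1 | 3 | 7 | 9
1 | 1 | 3 | 7 | 9
3 | 3 | 9 | 1 | 7
7 | 7 | 1 | 9 | 3
9 | 9 | 7 | 3 | 1


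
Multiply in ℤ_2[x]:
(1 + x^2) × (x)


Expand and collect like terms; reduce coefficients mod 2:
x^0: 1·0 = 0 ≡ 0 (mod 2)
x^1: 1·1 + 0·0 = 1 ≡ 1 (mod 2)
x^2: 0·1 + 1·0 = 0 ≡ 0 (mod 2)
x^3: 1·1 = 1 ≡ 1 (mod 2)
Result: x + x^3

f · g = x + x^3


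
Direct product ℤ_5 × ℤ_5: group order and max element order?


|ℤ_5 × ℤ_5| = 5 × 5 = 25
Max element order = lcm(5,5) = 5
Cyclic? No (gcd=5)

|ℤ_5×ℤ_5| = 25, max element order = 5


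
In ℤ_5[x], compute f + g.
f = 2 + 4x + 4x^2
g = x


Add coefficients mod 5:
x^0: 2 + 0 = 2 (mod 5)
x^1: 4 + 1 = 0 (mod 5)
x^2: 4 + 0 = 4 (mod 5)
Result: 2 + 4x^2

f + g = 2 + 4x^2


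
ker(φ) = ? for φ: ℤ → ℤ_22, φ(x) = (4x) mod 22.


Kernel = preimage of identity
ker(φ) = {x ∈ ℤ : 4x ≡ 0 (mod 22)}. gcd(4,22) = 2, so 4x ≡ 0 (mod 22) ⟺ x ≡ 0 (mod 22/2 = 11). Hence ker(φ) = 11ℤ

ker(φ) = 11ℤ


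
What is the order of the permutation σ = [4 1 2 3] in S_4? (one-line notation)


Cycle decomposition: (1 4 3 2)
Cycle lengths: 4
Order = lcm(4) = 4

ord(σ) = 4


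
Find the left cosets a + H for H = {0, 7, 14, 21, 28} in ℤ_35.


H = {0, 7, 14, 21, 28}, |H| = 5
Number of cosets = |G|/|H| = 35/5 = 7
0 + H = {0, 7, 14, 21, 28}
1 + H = {1, 8, 15, 22, 29}
2 + H = {2, 9, 16, 23, 30}
3 + H = {3, 10, 17, 24, 31}
4 + H = {4, 11, 18, 25, 32}
5 + H = {5, 12, 19, 26, 33}
6 + H = {6, 13, 20, 27, 34}

Cosets: 0+H={0,7,14,21,28}; 1+H={1,8,15,22,29}; 2+H={2,9,16,23,30}; 3+H={3,10,17,24,31}; 4+H={4,11,18,25,32}; 5+H={5,12,19,26,33}; 6+H={6,13,20,27,34}


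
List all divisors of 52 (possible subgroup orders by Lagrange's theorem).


Lagrange's theorem: |H| divides |G|
|G| = 52
Divisors of 52: 1, 2, 4, 13, 26, 52

Possible subgroup orders: {1, 2, 4, 13, 26, 52}


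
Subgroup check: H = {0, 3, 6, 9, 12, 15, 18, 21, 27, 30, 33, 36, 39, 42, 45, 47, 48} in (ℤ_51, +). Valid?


Subgroup test for H = {0, 3, 6, 9, 12, 15, 18, 21, 27, 30, 33, 36, 39, 42, 45, 47, 48} in (ℤ_51, +):
(1) 0 ∈ H? Yes
(2) Closure: for all a,b ∈ H, (a+b) mod 51 ∈ H? No  [counterexample: 3 + 21 = 24 ∉ H]
(3) Inverses: for all a ∈ H, -a mod 51 ∈ H? No

No, H is not a subgroup of ℤ_51


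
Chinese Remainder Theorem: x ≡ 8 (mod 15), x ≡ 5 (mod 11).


m₁ = 15, m₂ = 11, gcd = 1, so CRT applies. M = m₁·m₂ = 165
Let M₁ = M/m₁ = 11, M₂ = M/m₂ = 15
Find y₁ ≡ M₁⁻¹ (mod m₁): 11⁻¹ ≡ 11 (mod 15)
Find y₂ ≡ M₂⁻¹ (mod m₂): 15⁻¹ ≡ 3 (mod 11)
x = a₁·M₁·y₁ + a₂·M₂·y₂ = 8·11·11 + 5·15·3 = 1193
Reduce mod 165: x ≡ 38
Check: 38 mod 15 = 8 ✓, 38 mod 11 = 5 ✓

x ≡ 38 (mod 165)


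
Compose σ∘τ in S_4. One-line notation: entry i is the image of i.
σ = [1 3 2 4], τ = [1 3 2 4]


σ∘τ: apply τ first, then σ
1 →τ 1 →σ 1
2 →τ 3 →σ 2
3 →τ 2 →σ 3
4 →τ 4 →σ 4

σ∘τ = [1 2 3 4]


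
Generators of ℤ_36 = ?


g generates ℤ_n iff gcd(g,n) = 1
Prime factors of 36: 2, 3
Generators are g ∈ {1,...,35} not divisible by any of these primes.
Generators: {1, 5, 7, 11, 13, 17, 19, 23, 25, 29, 31, 35}
Number of generators = φ(36) = 12

Generators of ℤ_36 = {1, 5, 7, 11, 13, 17, 19, 23, 25, 29, 31, 35}


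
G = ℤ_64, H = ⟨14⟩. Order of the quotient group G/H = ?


|⟨14⟩| = n / gcd(14, 64) = 64 / 2 = 32
H is normal (ℤ_64 is abelian).
|G/H| = |G| / |H| = 64 / 32 = 2

|G/H| = 2


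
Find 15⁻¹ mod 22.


Use the extended Euclidean algorithm to write 1 = 15·s + 22·t; then s mod 22 is the inverse.
Euclidean algorithm:
  15 = 0·22 + 15
  22 = 1·15 + 7
  15 = 2·7 + 1
  7 = 7·1 + 0
gcd(15,22) = 1
Back-substitution gives: 15·(3) + 22·(-2) = 1
So 15⁻¹ ≡ 3 ≡ 3 (mod 22)
Check: 15 × 3 = 45 ≡ 1 (mod 22) ✓

15⁻¹ ≡ 3 (mod 22)


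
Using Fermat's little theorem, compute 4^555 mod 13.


Fermat's little theorem: if p is prime and gcd(a,p)=1, then a^(p-1) ≡ 1 (mod p)
p = 13 is prime, gcd(4,13) = 1
Reduce exponent: 555 mod 12 = 3
So 4^555 ≡ 4^3 (mod 13)
4^3 mod 13 = 12

4^555 ≡ 12 (mod 13)


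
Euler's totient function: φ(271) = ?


Factor n: 271 = 271
φ(n) = n · ∏(1 - 1/p) over distinct primes p | n
φ(271) = 271 · (1 - 1/271) = 270

φ(271) = 270


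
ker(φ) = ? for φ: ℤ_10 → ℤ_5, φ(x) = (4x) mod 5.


Kernel = preimage of identity
ker(φ) = {x ∈ ℤ_10 : 4x ≡ 0 (mod 5)}. Since 5 | 10, φ is well-defined. The kernel is the cyclic subgroup ⟨5⟩ of ℤ_10 (order 2), i.e. {0, 5}

ker(φ) = {0, 5}


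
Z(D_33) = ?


Z(G) = {g ∈ G | gx = xg for all x ∈ G}
For odd n, Z(D_n) = {e}: no nontrivial rotation commutes with all reflections

Z(D_33) = {e}


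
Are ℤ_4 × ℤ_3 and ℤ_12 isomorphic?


Comparing ℤ_4 × ℤ_3 and ℤ_12:
gcd(4,3) = 1, so ℤ_4 × ℤ_3 ≅ ℤ_12 (CRT)

Yes, ℤ_4 × ℤ_3 ≅ ℤ_12


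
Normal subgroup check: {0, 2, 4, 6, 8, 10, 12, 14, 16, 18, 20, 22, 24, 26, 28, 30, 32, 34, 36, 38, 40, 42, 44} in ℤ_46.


H = {0, 2, 4, 6, 8, 10, 12, 14, 16, 18, 20, 22, 24, 26, 28, 30, 32, 34, 36, 38, 40, 42, 44} in ℤ_46
ℤ_46 is abelian; every subgroup of an abelian group is normal

Yes, normal subgroup


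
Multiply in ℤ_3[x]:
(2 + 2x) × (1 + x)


Expand and collect like terms; reduce coefficients mod 3:
x^0: 2·1 = 2 ≡ 2 (mod 3)
x^1: 2·1 + 2·1 = 4 ≡ 1 (mod 3)
x^2: 2·1 = 2 ≡ 2 (mod 3)
Result: 2 + x + 2x^2

f · g = 2 + x + 2x^2


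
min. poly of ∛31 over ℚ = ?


∛31 satisfies x³ - 31 = 0, irreducible over ℚ (no rational root; 31 is not a perfect cube)

Minimal polynomial: x³ - 31


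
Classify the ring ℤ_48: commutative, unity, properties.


ℤ_48 is a commutative ring with unity 1; 48 = 2×24 is composite, so 2·24 ≡ 0 gives zero divisors (not an integral domain)
Commutative: Yes
Integral domain: No
Has unity: Yes

ℤ_48: Commutative=Yes, Unity=Yes


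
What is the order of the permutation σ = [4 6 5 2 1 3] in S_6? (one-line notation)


Cycle decomposition: (1 4 2 6 3 5)
Cycle lengths: 6
Order = lcm(6) = 6

ord(σ) = 6


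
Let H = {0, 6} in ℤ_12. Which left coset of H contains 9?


9 + H = {9 + h (mod 12) : h ∈ H}
9+0=9, 9+6=3
9 + H = {3, 9} = 3 + H

9 + H = {3, 9}


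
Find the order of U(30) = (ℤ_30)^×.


U(n) is the group of units mod n; |U(n)| = φ(n)
|U(30)| = φ(30) = 8

|U(30) = (ℤ_30)^×| = 8


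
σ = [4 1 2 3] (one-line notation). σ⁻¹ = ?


To find σ⁻¹, swap domain and range:
σ(1) = 4 → σ⁻¹(4) = 1
σ(2) = 1 → σ⁻¹(1) = 2
σ(3) = 2 → σ⁻¹(2) = 3
σ(4) = 3 → σ⁻¹(3) = 4

σ⁻¹ = [2 3 4 1]


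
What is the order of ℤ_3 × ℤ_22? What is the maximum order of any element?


|ℤ_3 × ℤ_22| = 3 × 22 = 66
Max element order = lcm(3,22) = 66
Cyclic? Yes (gcd=1)

|ℤ_3×ℤ_22| = 66, max element order = 66


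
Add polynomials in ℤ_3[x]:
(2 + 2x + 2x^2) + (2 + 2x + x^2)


Add coefficients mod 3:
x^0: 2 + 2 = 1 (mod 3)
x^1: 2 + 2 = 1 (mod 3)
x^2: 2 + 1 = 0 (mod 3)
Result: 1 + x

f + g = 1 + x


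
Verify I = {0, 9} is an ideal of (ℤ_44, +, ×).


Check ideal conditions for I = {0, 9} in ℤ_44:
(1) I is an additive subgroup? No
(2) For r ∈ ℤ_44 and a ∈ I: r·a ∈ I? No  [counterexample: r=2, a=9, r·a mod 44 = 18 ∉ I]

No, I is not an ideal of ℤ_44


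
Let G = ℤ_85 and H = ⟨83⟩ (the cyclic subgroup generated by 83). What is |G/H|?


|⟨83⟩| = n / gcd(83, 85) = 85 / 1 = 85
H is normal (ℤ_85 is abelian).
|G/H| = |G| / |H| = 85 / 85 = 1

|G/H| = 1


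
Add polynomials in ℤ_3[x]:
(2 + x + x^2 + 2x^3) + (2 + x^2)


Add coefficients mod 3:
x^0: 2 + 2 = 1 (mod 3)
x^1: 1 + 0 = 1 (mod 3)
x^2: 1 + 1 = 2 (mod 3)
x^3: 2 + 0 = 2 (mod 3)
Result: 1 + x + 2x^2 + 2x^3

f + g = 1 + x + 2x^2 + 2x^3


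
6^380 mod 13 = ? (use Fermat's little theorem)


Fermat's little theorem: if p is prime and gcd(a,p)=1, then a^(p-1) ≡ 1 (mod p)
p = 13 is prime, gcd(6,13) = 1
Reduce exponent: 380 mod 12 = 8
So 6^380 ≡ 6^8 (mod 13)
6^8 mod 13 = 3

6^380 ≡ 3 (mod 13)


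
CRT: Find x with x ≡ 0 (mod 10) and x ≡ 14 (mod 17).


m₁ = 10, m₂ = 17, gcd = 1, so CRT applies. M = m₁·m₂ = 170
Let M₁ = M/m₁ = 17, M₂ = M/m₂ = 10
Find y₁ ≡ M₁⁻¹ (mod m₁): 17⁻¹ ≡ 3 (mod 10)
Find y₂ ≡ M₂⁻¹ (mod m₂): 10⁻¹ ≡ 12 (mod 17)
x = a₁·M₁·y₁ + a₂·M₂·y₂ = 0·17·3 + 14·10·12 = 1680
Reduce mod 170: x ≡ 150
Check: 150 mod 10 = 0 ✓, 150 mod 17 = 14 ✓

x ≡ 150 (mod 170)


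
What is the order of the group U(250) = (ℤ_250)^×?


U(n) is the group of units mod n; |U(n)| = φ(n)
|U(250)| = φ(250) = 100

|U(250) = (ℤ_250)^×| = 100


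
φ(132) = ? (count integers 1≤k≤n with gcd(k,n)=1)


Factor n: 132 = 2^2 × 3 × 11
φ(n) = n · ∏(1 - 1/p) over distinct primes p | n
φ(132) = 132 · (1 - 1/2) · (1 - 1/3) · (1 - 1/11) = 40

φ(132) = 40


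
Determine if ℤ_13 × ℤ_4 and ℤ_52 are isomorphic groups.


Comparing ℤ_13 × ℤ_4 and ℤ_52:
gcd(13,4) = 1, so ℤ_13 × ℤ_4 ≅ ℤ_52 (CRT)

Yes, ℤ_13 × ℤ_4 ≅ ℤ_52


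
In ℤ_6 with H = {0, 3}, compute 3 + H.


3 + H = {3 + h (mod 6) : h ∈ H}
3+0=3, 3+3=0
3 + H = {0, 3} = 0 + H

3 + H = {0, 3}


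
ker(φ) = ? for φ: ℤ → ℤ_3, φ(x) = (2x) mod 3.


Kernel = preimage of identity
ker(φ) = {x ∈ ℤ : 2x ≡ 0 (mod 3)}. gcd(2,3) = 1, so 2x ≡ 0 (mod 3) ⟺ x ≡ 0 (mod 3/1 = 3). Hence ker(φ) = 3ℤ

ker(φ) = 3ℤ


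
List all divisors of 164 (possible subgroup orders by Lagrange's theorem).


Lagrange's theorem: |H| divides |G|
|G| = 164
Divisors of 164: 1, 2, 4, 41, 82, 164

Possible subgroup orders: {1, 2, 4, 41, 82, 164}


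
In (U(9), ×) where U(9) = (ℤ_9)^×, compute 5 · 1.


Operation: multiplication mod 9
5 · 1 = (a × b) mod 9 with a = 5, b = 1

5 · 1 = 5


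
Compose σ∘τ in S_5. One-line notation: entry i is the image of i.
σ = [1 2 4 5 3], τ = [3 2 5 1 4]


σ∘τ: apply τ first, then σ
1 →τ 3 →σ 4
2 →τ 2 →σ 2
3 →τ 5 →σ 3
4 →τ 1 →σ 1
5 →τ 4 →σ 5

σ∘τ = [4 2 3 1 5]


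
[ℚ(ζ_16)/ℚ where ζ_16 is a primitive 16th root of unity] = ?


[ℚ(ζ_n):ℚ] = deg Φ_n(x) = φ(n). Here φ(16) = 8

[ℚ(ζ_16)/ℚ where ζ_16 is a primitive 16th root of unity] = 8


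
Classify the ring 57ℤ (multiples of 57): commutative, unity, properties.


57ℤ is a commutative ring under +,× but has no multiplicative identity (1 ∉ 57ℤ); it has no zero divisors, but without unity it is not an integral domain
Commutative: Yes
Integral domain: No
Has unity: No

57ℤ (multiples of 57): Commutative=Yes, Unity=No


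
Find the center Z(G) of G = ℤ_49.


Z(G) = {g ∈ G | gx = xg for all x ∈ G}
ℤ_49 is abelian, so Z(G) = G

Z(ℤ_49) = ℤ_49


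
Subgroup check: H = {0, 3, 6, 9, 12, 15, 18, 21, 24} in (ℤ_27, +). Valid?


Subgroup test for H = {0, 3, 6, 9, 12, 15, 18, 21, 24} in (ℤ_27, +):
(1) 0 ∈ H? Yes
(2) Closure: for all a,b ∈ H, (a+b) mod 27 ∈ H? Yes
(3) Inverses: for all a ∈ H, -a mod 27 ∈ H? Yes

Yes, H is a subgroup of ℤ_27


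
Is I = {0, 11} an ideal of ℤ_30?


Check ideal conditions for I = {0, 11} in ℤ_30:
(1) I is an additive subgroup? No
(2) For r ∈ ℤ_30 and a ∈ I: r·a ∈ I? No  [counterexample: r=2, a=11, r·a mod 30 = 22 ∉ I]

No, I is not an ideal of ℤ_30


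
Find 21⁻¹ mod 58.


Use the extended Euclidean algorithm to write 1 = 21·s + 58·t; then s mod 58 is the inverse.
Euclidean algorithm:
  21 = 0·58 + 21
  58 = 2·21 + 16
  21 = 1·16 + 5
  16 = 3·5 + 1
  5 = 5·1 + 0
gcd(21,58) = 1
Back-substitution gives: 21·(-11) + 58·(4) = 1
So 21⁻¹ ≡ -11 ≡ 47 (mod 58)
Check: 21 × 47 = 987 ≡ 1 (mod 58) ✓

21⁻¹ ≡ 47 (mod 58)


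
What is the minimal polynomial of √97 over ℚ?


√97 satisfies x² - 97 = 0, irreducible over ℚ since 97 is squarefree

Minimal polynomial: x² - 97


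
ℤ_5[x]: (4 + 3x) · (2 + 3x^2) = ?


Expand and collect like terms; reduce coefficients mod 5:
x^0: 4·2 = 8 ≡ 3 (mod 5)
x^1: 4·0 + 3·2 = 6 ≡ 1 (mod 5)
x^2: 4·3 + 3·0 = 12 ≡ 2 (mod 5)
x^3: 3·3 = 9 ≡ 4 (mod 5)
Result: 3 + x + 2x^2 + 4x^3

f · g = 3 + x + 2x^2 + 4x^3


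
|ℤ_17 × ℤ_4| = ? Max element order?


|ℤ_17 × ℤ_4| = 17 × 4 = 68
Max element order = lcm(17,4) = 68
Cyclic? Yes (gcd=1)

|ℤ_17×ℤ_4| = 68, max element order = 68


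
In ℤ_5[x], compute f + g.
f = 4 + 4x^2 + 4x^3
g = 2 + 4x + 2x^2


Add coefficients mod 5:
x^0: 4 + 2 = 1 (mod 5)
x^1: 0 + 4 = 4 (mod 5)
x^2: 4 + 2 = 1 (mod 5)
x^3: 4 + 0 = 4 (mod 5)
Result: 1 + 4x + x^2 + 4x^3

f + g = 1 + 4x + x^2 + 4x^3


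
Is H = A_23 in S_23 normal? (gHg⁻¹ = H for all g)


H = A_23 in S_23
A_23 has index 2 in S_23, and every subgroup of index 2 is normal

Yes, normal subgroup


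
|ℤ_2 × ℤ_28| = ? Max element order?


|ℤ_2 × ℤ_28| = 2 × 28 = 56
Max element order = lcm(2,28) = 28
Cyclic? No (gcd=2)

|ℤ_2×ℤ_28| = 56, max element order = 28


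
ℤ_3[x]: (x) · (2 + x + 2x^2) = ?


Expand and collect like terms; reduce coefficients mod 3:
x^0: 0·2 = 0 ≡ 0 (mod 3)
x^1: 0·1 + 1·2 = 2 ≡ 2 (mod 3)
x^2: 0·2 + 1·1 = 1 ≡ 1 (mod 3)
x^3: 1·2 = 2 ≡ 2 (mod 3)
Result: 2x + x^2 + 2x^3

f · g = 2x + x^2 + 2x^3


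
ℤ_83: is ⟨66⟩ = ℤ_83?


g generates ℤ_n iff gcd(g, n) = 1
gcd(66, 83) = 1
Since gcd = 1, 66 is a generator.

Yes, 66 generates ℤ_83


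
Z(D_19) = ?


Z(G) = {g ∈ G | gx = xg for all x ∈ G}
For odd n, Z(D_n) = {e}: no nontrivial rotation commutes with all reflections

Z(D_19) = {e}


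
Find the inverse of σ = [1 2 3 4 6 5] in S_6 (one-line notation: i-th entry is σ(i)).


To find σ⁻¹, swap domain and range:
σ(1) = 1 → σ⁻¹(1) = 1
σ(2) = 2 → σ⁻¹(2) = 2
σ(3) = 3 → σ⁻¹(3) = 3
σ(4) = 4 → σ⁻¹(4) = 4
σ(5) = 6 → σ⁻¹(6) = 5
σ(6) = 5 → σ⁻¹(5) = 6

σ⁻¹ = [1 2 3 4 6 5]


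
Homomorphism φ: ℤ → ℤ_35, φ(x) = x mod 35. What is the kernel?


Kernel = preimage of identity
ker(φ) = {x ∈ ℤ : x ≡ 0 (mod 35)} = 35ℤ = {0, ±35, ±70, ...}

ker(φ) = 35ℤ


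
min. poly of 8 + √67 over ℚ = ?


Let α = 8 + √67. Then α - 8 = √67, so (α - 8)² = 67, giving α² - 16α - 3 = 0. Degree 2 and α ∉ ℚ, so this is the minimal polynomial.

Minimal polynomial: x² - 16x - 3


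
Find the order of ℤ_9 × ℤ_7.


|A × B| = |A| · |B|
|ℤ_9 × ℤ_7| = 9 × 7 = 63

|ℤ_9 × ℤ_7| = 63


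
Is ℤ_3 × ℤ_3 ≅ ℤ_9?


Comparing ℤ_3 × ℤ_3 and ℤ_9:
gcd(3,3) = 3 ≠ 1. Max element order in ℤ_3×ℤ_3 is lcm(3,3) = 3 < 9, so it has no element of order 9

No, ℤ_3 × ℤ_3 ≇ ℤ_9


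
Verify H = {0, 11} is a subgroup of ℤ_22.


Subgroup test for H = {0, 11} in (ℤ_22, +):
(1) 0 ∈ H? Yes
(2) Closure: for all a,b ∈ H, (a+b) mod 22 ∈ H? Yes
(3) Inverses: for all a ∈ H, -a mod 22 ∈ H? Yes

Yes, H is a subgroup of ℤ_22


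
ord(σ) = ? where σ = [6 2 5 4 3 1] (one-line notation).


Cycle decomposition: (1 6) (3 5)
Cycle lengths: 2, 2
Order = lcm(2, 2) = 2

ord(σ) = 2


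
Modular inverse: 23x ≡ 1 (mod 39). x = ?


Use the extended Euclidean algorithm to write 1 = 23·s + 39·t; then s mod 39 is the inverse.
Euclidean algorithm:
  23 = 0·39 + 23
  39 = 1·23 + 16
  23 = 1·16 + 7
  16 = 2·7 + 2
  7 = 3·2 + 1
  2 = 2·1 + 0
gcd(23,39) = 1
Back-substitution gives: 23·(17) + 39·(-10) = 1
So 23⁻¹ ≡ 17 ≡ 17 (mod 39)
Check: 23 × 17 = 391 ≡ 1 (mod 39) ✓

23⁻¹ ≡ 17 (mod 39)


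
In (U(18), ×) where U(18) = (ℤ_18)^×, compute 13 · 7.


Operation: multiplication mod 18
13 · 7 = (a × b) mod 18 with a = 13, b = 7

13 · 7 = 1


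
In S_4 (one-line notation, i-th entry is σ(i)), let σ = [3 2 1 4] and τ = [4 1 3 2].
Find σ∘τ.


σ∘τ: apply τ first, then σ
1 →τ 4 →σ 4
2 →τ 1 →σ 3
3 →τ 3 →σ 1
4 →τ 2 →σ 2

σ∘τ = [4 3 1 2]


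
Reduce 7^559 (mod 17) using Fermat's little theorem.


Fermat's little theorem: if p is prime and gcd(a,p)=1, then a^(p-1) ≡ 1 (mod p)
p = 17 is prime, gcd(7,17) = 1
Reduce exponent: 559 mod 16 = 15
So 7^559 ≡ 7^15 (mod 17)
7^15 mod 17 = 5

7^559 ≡ 5 (mod 17)


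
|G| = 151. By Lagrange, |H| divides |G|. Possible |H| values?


Lagrange's theorem: |H| divides |G|
|G| = 151
Divisors of 151: 1, 151

Possible subgroup orders: {1, 151}


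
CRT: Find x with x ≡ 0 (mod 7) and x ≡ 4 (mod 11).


m₁ = 7, m₂ = 11, gcd = 1, so CRT applies. M = m₁·m₂ = 77
Let M₁ = M/m₁ = 11, M₂ = M/m₂ = 7
Find y₁ ≡ M₁⁻¹ (mod m₁): 11⁻¹ ≡ 2 (mod 7)
Find y₂ ≡ M₂⁻¹ (mod m₂): 7⁻¹ ≡ 8 (mod 11)
x = a₁·M₁·y₁ + a₂·M₂·y₂ = 0·11·2 + 4·7·8 = 224
Reduce mod 77: x ≡ 70
Check: 70 mod 7 = 0 ✓, 70 mod 11 = 4 ✓

x ≡ 70 (mod 77)


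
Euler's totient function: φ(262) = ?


Factor n: 262 = 2 × 131
φ(n) = n · ∏(1 - 1/p) over distinct primes p | n
φ(262) = 262 · (1 - 1/2) · (1 - 1/131) = 130

φ(262) = 130


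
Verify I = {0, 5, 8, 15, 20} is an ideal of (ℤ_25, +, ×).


Check ideal conditions for I = {0, 5, 8, 15, 20} in ℤ_25:
(1) I is an additive subgroup? No
(2) For r ∈ ℤ_25 and a ∈ I: r·a ∈ I? No  [counterexample: r=2, a=5, r·a mod 25 = 10 ∉ I]

No, I is not an ideal of ℤ_25


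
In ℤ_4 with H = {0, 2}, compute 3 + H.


3 + H = {3 + h (mod 4) : h ∈ H}
3+0=3, 3+2=1
3 + H = {1, 3} = 1 + H

3 + H = {1, 3}


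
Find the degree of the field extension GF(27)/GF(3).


GF(27) = GF(3^3), so the extension degree is 3

[GF(27)/GF(3)] = 3


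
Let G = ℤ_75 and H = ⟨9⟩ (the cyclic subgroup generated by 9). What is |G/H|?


|⟨9⟩| = n / gcd(9, 75) = 75 / 3 = 25
H is normal (ℤ_75 is abelian).
|G/H| = |G| / |H| = 75 / 25 = 3

|G/H| = 3


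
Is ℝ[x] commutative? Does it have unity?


Polynomial ring over ℝ (an integral domain) is a commutative integral domain with unity 1
Commutative: Yes
Integral domain: Yes
Has unity: Yes

ℝ[x]: Commutative=Yes, Unity=Yes


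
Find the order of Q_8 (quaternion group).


Q_8 = {±1, ±i, ±j, ±k}
|Q_8| = 8

|Q_8 (quaternion group)| = 8


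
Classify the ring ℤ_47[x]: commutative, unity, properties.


ℤ_47 is a field (n prime), so ℤ_47[x] is a commutative integral domain with unity
Commutative: Yes
Integral domain: Yes
Has unity: Yes

ℤ_47[x]: Commutative=Yes, Unity=Yes


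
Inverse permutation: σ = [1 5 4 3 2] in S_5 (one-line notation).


To find σ⁻¹, swap domain and range:
σ(1) = 1 → σ⁻¹(1) = 1
σ(2) = 5 → σ⁻¹(5) = 2
σ(3) = 4 → σ⁻¹(4) = 3
σ(4) = 3 → σ⁻¹(3) = 4
σ(5) = 2 → σ⁻¹(2) = 5

σ⁻¹ = [1 5 4 3 2]


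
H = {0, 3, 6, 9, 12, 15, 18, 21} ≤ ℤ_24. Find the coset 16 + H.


16 + H = {16 + h (mod 24) : h ∈ H}
16+0=16, 16+3=19, 16+6=22, 16+9=1, 16+12=4, 16+15=7, 16+18=10, 16+21=13
16 + H = {1, 4, 7, 10, 13, 16, 19, 22} = 1 + H

16 + H = {1, 4, 7, 10, 13, 16, 19, 22}


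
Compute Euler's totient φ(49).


Factor n: 49 = 7^2
φ(n) = n · ∏(1 - 1/p) over distinct primes p | n
φ(49) = 49 · (1 - 1/7) = 42

φ(49) = 42


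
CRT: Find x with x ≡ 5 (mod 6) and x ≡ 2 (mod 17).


m₁ = 6, m₂ = 17, gcd = 1, so CRT applies. M = m₁·m₂ = 102
Let M₁ = M/m₁ = 17, M₂ = M/m₂ = 6
Find y₁ ≡ M₁⁻¹ (mod m₁): 17⁻¹ ≡ 5 (mod 6)
Find y₂ ≡ M₂⁻¹ (mod m₂): 6⁻¹ ≡ 3 (mod 17)
x = a₁·M₁·y₁ + a₂·M₂·y₂ = 5·17·5 + 2·6·3 = 461
Reduce mod 102: x ≡ 53
Check: 53 mod 6 = 5 ✓, 53 mod 17 = 2 ✓

x ≡ 53 (mod 102)


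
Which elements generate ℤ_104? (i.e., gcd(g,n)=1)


g generates ℤ_n iff gcd(g,n) = 1
Prime factors of 104: 2, 13
Generators are g ∈ {1,...,103} not divisible by any of these primes.
Generators: {1, 3, 5, 7, 9, 11, 15, 17, 19, 21, 23, 25, 27, 29, 31, 33, 35, 37, 41, 43, 45, 47, 49, 51, 53, 55, 57, 59, 61, 63, 67, 69, 71, 73, 75, 77, 79, 81, 83, 85, 87, 89, 93, 95, 97, 99, 101, 103}
Number of generators = φ(104) = 48

Generators of ℤ_104 = {1, 3, 5, 7, 9, 11, 15, 17, 19, 21, 23, 25, 27, 29, 31, 33, 35, 37, 41, 43, 45, 47, 49, 51, 53, 55, 57, 59, 61, 63, 67, 69, 71, 73, 75, 77, 79, 81, 83, 85, 87, 89, 93, 95, 97, 99, 101, 103}


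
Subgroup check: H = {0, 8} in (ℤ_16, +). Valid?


Subgroup test for H = {0, 8} in (ℤ_16, +):
(1) 0 ∈ H? Yes
(2) Closure: for all a,b ∈ H, (a+b) mod 16 ∈ H? Yes
(3) Inverses: for all a ∈ H, -a mod 16 ∈ H? Yes

Yes, H is a subgroup of ℤ_16


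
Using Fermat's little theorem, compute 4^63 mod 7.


Fermat's little theorem: if p is prime and gcd(a,p)=1, then a^(p-1) ≡ 1 (mod p)
p = 7 is prime, gcd(4,7) = 1
Reduce exponent: 63 mod 6 = 3
So 4^63 ≡ 4^3 (mod 7)
4^3 mod 7 = 1

4^63 ≡ 1 (mod 7)


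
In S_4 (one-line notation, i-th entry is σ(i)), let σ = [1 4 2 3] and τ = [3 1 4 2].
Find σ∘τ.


σ∘τ: apply τ first, then σ
1 →τ 3 →σ 2
2 →τ 1 →σ 1
3 →τ 4 →σ 3
4 →τ 2 →σ 4

σ∘τ = [2 1 3 4]


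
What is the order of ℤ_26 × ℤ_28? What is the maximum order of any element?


|ℤ_26 × ℤ_28| = 26 × 28 = 728
Max element order = lcm(26,28) = 364
Cyclic? No (gcd=2)

|ℤ_26×ℤ_28| = 728, max element order = 364


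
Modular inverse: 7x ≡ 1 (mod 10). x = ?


Use the extended Euclidean algorithm to write 1 = 7·s + 10·t; then s mod 10 is the inverse.
Euclidean algorithm:
  7 = 0·10 + 7
  10 = 1·7 + 3
  7 = 2·3 + 1
  3 = 3·1 + 0
gcd(7,10) = 1
Back-substitution gives: 7·(3) + 10·(-2) = 1
So 7⁻¹ ≡ 3 ≡ 3 (mod 10)
Check: 7 × 3 = 21 ≡ 1 (mod 10) ✓

7⁻¹ ≡ 3 (mod 10)


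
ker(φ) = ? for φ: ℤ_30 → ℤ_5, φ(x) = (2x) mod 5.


Kernel = preimage of identity
ker(φ) = {x ∈ ℤ_30 : 2x ≡ 0 (mod 5)}. Since 5 | 30, φ is well-defined. The kernel is the cyclic subgroup ⟨5⟩ of ℤ_30 (order 6), i.e. {0, 5, 10, 15, 20, 25}

ker(φ) = {0, 5, 10, 15, 20, 25}


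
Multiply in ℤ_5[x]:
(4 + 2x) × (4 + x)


Expand and collect like terms; reduce coefficients mod 5:
x^0: 4·4 = 16 ≡ 1 (mod 5)
x^1: 4·1 + 2·4 = 12 ≡ 2 (mod 5)
x^2: 2·1 = 2 ≡ 2 (mod 5)
Result: 1 + 2x + 2x^2

f · g = 1 + 2x + 2x^2
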